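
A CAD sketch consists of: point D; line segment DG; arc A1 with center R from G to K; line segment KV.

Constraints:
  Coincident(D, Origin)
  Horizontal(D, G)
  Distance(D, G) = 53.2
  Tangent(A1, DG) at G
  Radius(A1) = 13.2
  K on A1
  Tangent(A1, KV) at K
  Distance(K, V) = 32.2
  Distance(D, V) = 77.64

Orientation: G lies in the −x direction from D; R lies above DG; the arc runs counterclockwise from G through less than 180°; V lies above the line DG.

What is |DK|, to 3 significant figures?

47.6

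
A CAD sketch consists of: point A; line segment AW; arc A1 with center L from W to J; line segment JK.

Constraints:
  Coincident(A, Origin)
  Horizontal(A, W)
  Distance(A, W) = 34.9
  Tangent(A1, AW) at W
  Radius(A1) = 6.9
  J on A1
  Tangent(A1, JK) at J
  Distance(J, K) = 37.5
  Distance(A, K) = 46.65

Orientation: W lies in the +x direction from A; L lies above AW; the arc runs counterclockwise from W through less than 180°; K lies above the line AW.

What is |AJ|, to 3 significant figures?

42.1

Checks: |LJ| = 6.900 ✓; ∠(LJ, JK) = 90.00° ✓; |JK| = 37.50 ✓; |AK| = 46.65 ✓.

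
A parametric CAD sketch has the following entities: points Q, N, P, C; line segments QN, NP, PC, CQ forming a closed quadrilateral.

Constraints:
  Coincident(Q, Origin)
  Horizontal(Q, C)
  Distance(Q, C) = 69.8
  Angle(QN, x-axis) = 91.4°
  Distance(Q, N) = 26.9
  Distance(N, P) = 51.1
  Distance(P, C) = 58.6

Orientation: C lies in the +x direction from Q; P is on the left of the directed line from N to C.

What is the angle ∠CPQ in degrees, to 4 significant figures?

66.30°

Q is at the origin; QC is horizontal with |QC| = 69.8 and C in +x, so C = (69.8, 0). QN runs at 91.4° with |QN| = 26.9, so N = (-0.6572, 26.89). P is determined by |NP| = 51.1 and |PC| = 58.6 together: it lies at the intersection of circle(N, 51.1) and circle(C, 58.6). With |NC| = 75.41, the foot of the radical line on NC is 32.25 from N and the perpendicular offset is √(51.1² − 32.25²) = 39.64. Taking the left-of-NC solution: P = (43.61, 52.42).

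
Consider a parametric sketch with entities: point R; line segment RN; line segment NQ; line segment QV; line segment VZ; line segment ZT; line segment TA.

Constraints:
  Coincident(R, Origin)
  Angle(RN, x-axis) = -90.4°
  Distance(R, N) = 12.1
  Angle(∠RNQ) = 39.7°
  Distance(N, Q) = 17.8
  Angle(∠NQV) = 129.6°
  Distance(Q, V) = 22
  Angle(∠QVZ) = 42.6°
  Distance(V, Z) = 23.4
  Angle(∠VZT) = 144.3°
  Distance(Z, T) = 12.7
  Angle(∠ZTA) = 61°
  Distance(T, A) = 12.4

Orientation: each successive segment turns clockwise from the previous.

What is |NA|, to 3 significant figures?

11.3

R is at the origin; RN runs at -90.4° with length 12.1, so N = (-0.0845, -12.1). ∠RNQ = 39.7° gives NQ at 129° from the x-axis; with |NQ| = 17.8, Q = (-11.4, 1.67). ∠NQV = 129.6° gives QV at 78.9° from the x-axis; with |QV| = 22.0, V = (-7.12, 23.3). ∠QVZ = 42.6° gives VZ at -58.5° from the x-axis; with |VZ| = 23.4, Z = (5.10, 3.31). ∠VZT = 144.3° gives ZT at -94.2° from the x-axis; with |ZT| = 12.7, T = (4.17, -9.35). ∠ZTA = 61.0° gives TA at 147° from the x-axis; with |TA| = 12.4, A = (-6.20, -2.56). Then |NA| = |A − N| = 11.3.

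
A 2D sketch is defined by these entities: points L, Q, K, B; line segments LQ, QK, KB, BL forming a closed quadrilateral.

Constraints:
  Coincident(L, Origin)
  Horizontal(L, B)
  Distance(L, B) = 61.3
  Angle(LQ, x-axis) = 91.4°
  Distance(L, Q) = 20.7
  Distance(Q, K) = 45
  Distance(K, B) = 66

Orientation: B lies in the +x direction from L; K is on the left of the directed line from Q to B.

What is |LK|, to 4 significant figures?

62.46

L is at the origin; LB is horizontal with |LB| = 61.3 and B in +x, so B = (61.3, 0). LQ runs at 91.4° with |LQ| = 20.7, so Q = (-0.5057, 20.69). K is determined by |QK| = 45.0 and |KB| = 66.0 together: it lies at the intersection of circle(Q, 45.0) and circle(B, 66.0). With |QB| = 65.18, the foot of the radical line on QB is 14.71 from Q and the perpendicular offset is √(45.0² − 14.71²) = 42.53. Taking the left-of-QB solution: K = (26.94, 56.35).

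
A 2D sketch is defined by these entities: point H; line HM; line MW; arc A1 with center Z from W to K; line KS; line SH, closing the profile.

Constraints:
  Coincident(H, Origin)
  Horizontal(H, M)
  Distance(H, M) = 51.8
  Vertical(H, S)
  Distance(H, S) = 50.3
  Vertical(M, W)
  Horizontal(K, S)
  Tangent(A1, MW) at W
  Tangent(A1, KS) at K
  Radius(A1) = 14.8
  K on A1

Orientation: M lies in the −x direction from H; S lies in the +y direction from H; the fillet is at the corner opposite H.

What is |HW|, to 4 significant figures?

62.80

The virtual corner opposite H is at (-51.80, 50.30). Since A1 is tangent to MW there, ZW ⟂ MW and the tangent condition forces ZK to be normal to KS, with radius 14.8, so the center Z sits 14.8 in from both sides at Z = (-37.00, 35.50). That places the tangent points at W = (-51.80, 35.50) on MW and K = (-37.00, 50.30) on KS. Then |HW| = |W − H| = 62.80.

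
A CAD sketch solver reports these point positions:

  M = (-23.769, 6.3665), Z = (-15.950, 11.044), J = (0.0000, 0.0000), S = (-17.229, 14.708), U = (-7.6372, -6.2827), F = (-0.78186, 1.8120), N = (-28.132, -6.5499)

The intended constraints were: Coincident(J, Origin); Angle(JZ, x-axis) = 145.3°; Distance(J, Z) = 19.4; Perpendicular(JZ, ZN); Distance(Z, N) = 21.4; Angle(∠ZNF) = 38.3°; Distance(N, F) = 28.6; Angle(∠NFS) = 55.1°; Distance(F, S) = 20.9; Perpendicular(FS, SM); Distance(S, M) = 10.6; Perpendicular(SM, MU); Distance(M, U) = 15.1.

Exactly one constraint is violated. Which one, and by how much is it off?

Distance(M, U) = 15.1 — off by 5.40.

J = (0.00, 0.00) ✓; JZ at 145.3° ✓; |JZ| = 19.40 ✓; ∠(JZ, ZN) = 90.00° ✓; |ZN| = 21.40 ✓; ∠ZNF = 38.30° ✓; |NF| = 28.60 ✓; ∠NFS = 55.10° ✓; |FS| = 20.90 ✓; ∠(FS, SM) = 90.00° ✓; |SM| = 10.60 ✓; ∠(SM, MU) = 90.00° ✓; |MU| = 20.50 ✗.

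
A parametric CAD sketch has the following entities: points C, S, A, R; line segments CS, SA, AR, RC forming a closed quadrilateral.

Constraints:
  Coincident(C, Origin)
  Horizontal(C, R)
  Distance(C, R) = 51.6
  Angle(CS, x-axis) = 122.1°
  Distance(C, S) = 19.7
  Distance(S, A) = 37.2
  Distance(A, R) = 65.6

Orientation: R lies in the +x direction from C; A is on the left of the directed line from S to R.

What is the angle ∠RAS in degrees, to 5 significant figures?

71.407°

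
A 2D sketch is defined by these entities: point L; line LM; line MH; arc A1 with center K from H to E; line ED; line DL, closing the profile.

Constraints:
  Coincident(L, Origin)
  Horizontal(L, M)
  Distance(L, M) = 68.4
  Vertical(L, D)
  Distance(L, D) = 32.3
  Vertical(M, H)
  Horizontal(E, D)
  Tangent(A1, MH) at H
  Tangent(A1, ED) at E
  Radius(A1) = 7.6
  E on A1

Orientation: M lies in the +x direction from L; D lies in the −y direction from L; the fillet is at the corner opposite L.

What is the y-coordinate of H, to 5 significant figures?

-24.700

The virtual corner opposite L is at (68.400, -32.300). A1 meets MH tangentially, so KH is at right angles to MH and tangency of A1 to ED means the radius KE is perpendicular to ED, with radius 7.6, so the center K sits 7.6 in from both sides at K = (60.800, -24.700). That places the tangent points at H = (68.400, -24.700) on MH and E = (60.800, -32.300) on ED. So H.y = -24.700.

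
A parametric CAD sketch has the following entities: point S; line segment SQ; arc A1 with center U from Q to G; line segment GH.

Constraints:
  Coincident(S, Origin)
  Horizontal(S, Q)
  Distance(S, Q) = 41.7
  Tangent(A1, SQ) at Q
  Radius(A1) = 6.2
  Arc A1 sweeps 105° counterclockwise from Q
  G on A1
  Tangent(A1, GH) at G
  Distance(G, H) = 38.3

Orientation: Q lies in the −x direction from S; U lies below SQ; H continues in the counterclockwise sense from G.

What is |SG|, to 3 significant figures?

48.3

Tangency of A1 to SQ means the radius UQ is perpendicular to SQ, so U = Q + (0, -6.2) = (-41.7, -6.20). On A1, Q sits at bearing 90° from U; a 105° counterclockwise sweep puts G at bearing 195°, so G = U + 6.2·(cos 195°, sin 195°) = (-47.7, -7.80). Then |SG| = |G − S| = 48.3.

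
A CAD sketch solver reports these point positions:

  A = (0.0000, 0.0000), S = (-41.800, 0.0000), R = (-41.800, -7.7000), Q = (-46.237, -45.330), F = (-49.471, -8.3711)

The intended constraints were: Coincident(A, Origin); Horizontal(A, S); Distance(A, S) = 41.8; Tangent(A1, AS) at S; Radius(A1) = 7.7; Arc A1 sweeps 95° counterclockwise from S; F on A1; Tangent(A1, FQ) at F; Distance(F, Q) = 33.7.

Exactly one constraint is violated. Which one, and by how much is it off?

Distance(F, Q) = 33.7 — off by 3.40.

A = (0.00, 0.00) ✓; A.y = 0.00, S.y = 0.00 ✓; |AS| = 41.80 ✓; ∠(RS, SA) = 90.00° ✓; |RS| = 7.700 ✓; bearing(R→F) − bearing(R→S) = 95.00° ✓; |RF| = 7.700 ✓; ∠(RF, FQ) = 90.00° ✓; |FQ| = 37.10 ✗.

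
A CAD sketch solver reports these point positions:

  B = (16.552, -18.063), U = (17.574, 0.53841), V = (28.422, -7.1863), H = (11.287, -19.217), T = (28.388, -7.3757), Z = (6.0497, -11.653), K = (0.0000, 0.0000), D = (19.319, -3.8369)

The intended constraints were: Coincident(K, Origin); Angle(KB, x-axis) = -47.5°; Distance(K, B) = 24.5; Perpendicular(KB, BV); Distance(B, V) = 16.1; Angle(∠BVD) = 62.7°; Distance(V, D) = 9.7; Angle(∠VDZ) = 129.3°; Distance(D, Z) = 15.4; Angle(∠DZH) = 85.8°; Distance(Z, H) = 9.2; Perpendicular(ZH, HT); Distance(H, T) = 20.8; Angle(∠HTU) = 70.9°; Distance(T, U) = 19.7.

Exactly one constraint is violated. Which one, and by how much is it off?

Distance(T, U) = 19.7 — off by 6.30.

K = (0.00, 0.00) ✓; KB at -47.50° ✓; |KB| = 24.50 ✓; ∠(KB, BV) = 90.00° ✓; |BV| = 16.10 ✓; ∠BVD = 62.70° ✓; |VD| = 9.700 ✓; ∠VDZ = 129.3° ✓; |DZ| = 15.40 ✓; ∠DZH = 85.80° ✓; |ZH| = 9.200 ✓; ∠(ZH, HT) = 90.00° ✓; |HT| = 20.80 ✓; ∠HTU = 70.90° ✓; |TU| = 13.40 ✗.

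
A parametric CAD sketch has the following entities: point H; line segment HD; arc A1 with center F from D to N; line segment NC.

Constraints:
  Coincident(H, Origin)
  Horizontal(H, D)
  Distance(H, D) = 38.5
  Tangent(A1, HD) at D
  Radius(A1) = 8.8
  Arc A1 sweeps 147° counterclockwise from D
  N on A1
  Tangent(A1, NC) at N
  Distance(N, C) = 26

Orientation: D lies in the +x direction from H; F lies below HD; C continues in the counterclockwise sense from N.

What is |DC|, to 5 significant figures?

34.785

H is at the origin; H and D share the same y with |HD| = 38.5 and D on the +x side, so D = (38.500, 0.0000). The tangent condition forces FD to be normal to HD, so F = D + (0, -8.8) = (38.500, -8.8000). On A1, D sits at bearing 90° from F; a 147° counterclockwise sweep puts N at bearing 237°, so N = F + 8.8·(cos 237°, sin 237°) = (33.707, -16.180). A1 meets NC tangentially, so FN is at right angles to NC, so NC runs along (−sin 237°, cos 237°); with |NC| = 26.0, C = (55.513, -30.341). Then |DC| = |C − D| = 34.785.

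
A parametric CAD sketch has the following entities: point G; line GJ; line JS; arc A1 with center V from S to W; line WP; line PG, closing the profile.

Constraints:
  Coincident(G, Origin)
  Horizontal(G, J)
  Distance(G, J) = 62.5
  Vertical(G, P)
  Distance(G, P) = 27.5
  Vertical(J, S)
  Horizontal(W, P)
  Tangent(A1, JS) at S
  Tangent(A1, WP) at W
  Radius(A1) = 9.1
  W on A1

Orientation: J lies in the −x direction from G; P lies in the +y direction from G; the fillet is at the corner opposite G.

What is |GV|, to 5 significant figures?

56.481

G is at the origin; GJ is horizontal with |GJ| = 62.5 and J on the −x side, so J = (-62.500, 0.0000). G and P share the same x with |GP| = 27.5 and P on the +y side, so P = (0.0000, 27.500). The virtual corner opposite G is at (-62.500, 27.500). Since A1 is tangent to JS there, VS ⟂ JS and A1 meets WP tangentially, so VW is at right angles to WP, with radius 9.1, so the center V sits 9.1 in from both sides at V = (-53.400, 18.400). Then |GV| = |V − G| = 56.481.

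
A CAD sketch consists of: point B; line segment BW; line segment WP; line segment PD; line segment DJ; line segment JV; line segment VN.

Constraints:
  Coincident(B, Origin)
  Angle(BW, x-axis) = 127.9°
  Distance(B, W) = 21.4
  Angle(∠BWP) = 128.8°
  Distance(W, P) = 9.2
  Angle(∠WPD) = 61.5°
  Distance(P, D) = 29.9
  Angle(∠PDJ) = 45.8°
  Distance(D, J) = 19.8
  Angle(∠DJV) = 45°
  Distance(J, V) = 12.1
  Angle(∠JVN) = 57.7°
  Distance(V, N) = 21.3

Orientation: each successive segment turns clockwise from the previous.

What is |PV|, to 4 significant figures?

16.06

B is at the origin; BW runs at 127.9° with length 21.4, so W = (-13.15, 16.89). ∠BWP = 128.8° gives WP at 76.70° from the x-axis; with |WP| = 9.2, P = (-11.03, 25.84). ∠WPD = 61.5° gives PD at -41.80° from the x-axis; with |PD| = 29.9, D = (11.26, 5.910). ∠PDJ = 45.8° gives DJ at -176.0° from the x-axis; with |DJ| = 19.8, J = (-8.491, 4.529). ∠DJV = 45.0° gives JV at 49.00° from the x-axis; with |JV| = 12.1, V = (-0.5530, 13.66). Then |PV| = |V − P| = 16.06.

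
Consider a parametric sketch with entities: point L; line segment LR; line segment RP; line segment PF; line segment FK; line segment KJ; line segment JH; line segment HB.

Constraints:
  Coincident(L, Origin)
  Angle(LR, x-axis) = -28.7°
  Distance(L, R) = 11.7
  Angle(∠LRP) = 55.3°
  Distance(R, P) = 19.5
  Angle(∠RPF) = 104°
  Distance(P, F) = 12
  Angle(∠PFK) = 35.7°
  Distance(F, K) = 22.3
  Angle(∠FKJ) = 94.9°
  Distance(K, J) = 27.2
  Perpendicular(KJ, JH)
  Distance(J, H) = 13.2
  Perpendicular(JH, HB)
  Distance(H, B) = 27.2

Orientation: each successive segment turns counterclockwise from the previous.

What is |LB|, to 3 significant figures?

10.6

L is at the origin; LR runs at -28.7° with length 11.7, so R = (10.3, -5.62). ∠LRP = 55.3° gives RP at 96.0° from the x-axis; with |RP| = 19.5, P = (8.22, 13.8). ∠RPF = 104.0° gives PF at 172° from the x-axis; with |PF| = 12.0, F = (-3.66, 15.4). ∠PFK = 35.7° gives FK at -43.7° from the x-axis; with |FK| = 22.3, K = (12.5, 0.0380). ∠FKJ = 94.9° gives KJ at 41.4° from the x-axis; with |KJ| = 27.2, J = (32.9, 18.0). KJ is perpendicular to JH, so JH runs at 131°; with |JH| = 13.2, H = (24.1, 27.9). JH is perpendicular to HB, so HB runs at -139°; with |HB| = 27.2, B = (3.73, 9.94). Then |LB| = |B − L| = 10.6.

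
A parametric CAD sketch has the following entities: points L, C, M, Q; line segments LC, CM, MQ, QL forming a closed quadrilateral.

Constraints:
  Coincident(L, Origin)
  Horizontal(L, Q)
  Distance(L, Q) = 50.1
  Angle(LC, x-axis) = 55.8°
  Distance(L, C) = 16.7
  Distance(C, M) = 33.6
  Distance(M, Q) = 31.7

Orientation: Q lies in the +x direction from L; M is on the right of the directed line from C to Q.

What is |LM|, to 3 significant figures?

28.7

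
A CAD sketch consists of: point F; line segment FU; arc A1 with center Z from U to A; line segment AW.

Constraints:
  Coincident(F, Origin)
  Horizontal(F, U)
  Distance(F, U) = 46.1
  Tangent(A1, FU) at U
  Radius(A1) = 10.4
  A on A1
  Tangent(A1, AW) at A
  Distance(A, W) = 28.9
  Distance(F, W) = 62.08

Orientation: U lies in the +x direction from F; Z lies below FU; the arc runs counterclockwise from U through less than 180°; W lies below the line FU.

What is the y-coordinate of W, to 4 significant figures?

-41.11

Checks: ∠(ZU, UF) = 90.00° ✓; |ZU| = 10.40 ✓; |ZA| = 10.40 ✓; ∠(ZA, AW) = 90.00° ✓; |AW| = 28.90 ✓; |FW| = 62.08 ✓.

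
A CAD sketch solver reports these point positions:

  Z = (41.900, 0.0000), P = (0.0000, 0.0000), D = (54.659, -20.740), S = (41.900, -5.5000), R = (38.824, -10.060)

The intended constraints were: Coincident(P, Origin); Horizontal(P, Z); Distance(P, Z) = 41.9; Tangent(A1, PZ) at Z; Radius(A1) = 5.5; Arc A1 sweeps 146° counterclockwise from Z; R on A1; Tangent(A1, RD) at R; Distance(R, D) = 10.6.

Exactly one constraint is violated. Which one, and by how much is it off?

Distance(R, D) = 10.6 — off by 8.50.

P = (0.00, 0.00) ✓; P.y = 0.00, Z.y = 0.00 ✓; |PZ| = 41.90 ✓; ∠(SZ, ZP) = 90.00° ✓; |SZ| = 5.500 ✓; bearing(S→R) − bearing(S→Z) = 146.0° ✓; |SR| = 5.500 ✓; ∠(SR, RD) = 90.00° ✓; |RD| = 19.10 ✗.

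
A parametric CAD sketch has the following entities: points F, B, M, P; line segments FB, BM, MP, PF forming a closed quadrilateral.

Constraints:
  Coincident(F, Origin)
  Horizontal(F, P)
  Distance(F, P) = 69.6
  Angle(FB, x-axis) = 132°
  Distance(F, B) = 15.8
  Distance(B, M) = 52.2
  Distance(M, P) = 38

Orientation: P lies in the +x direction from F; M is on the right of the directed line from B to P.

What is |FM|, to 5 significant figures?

37.460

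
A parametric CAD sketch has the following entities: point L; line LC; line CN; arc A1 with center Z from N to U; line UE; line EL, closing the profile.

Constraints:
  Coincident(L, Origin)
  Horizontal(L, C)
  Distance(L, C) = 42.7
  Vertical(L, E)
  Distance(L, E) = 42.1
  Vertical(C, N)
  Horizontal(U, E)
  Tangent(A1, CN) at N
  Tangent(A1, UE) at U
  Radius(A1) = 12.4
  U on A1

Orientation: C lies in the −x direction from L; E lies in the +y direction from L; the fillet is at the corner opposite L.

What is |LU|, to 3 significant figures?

51.9

The virtual corner opposite L is at (-42.7, 42.1). A1 meets CN tangentially, so ZN is at right angles to CN and since A1 is tangent to UE there, ZU ⟂ UE, with radius 12.4, so the center Z sits 12.4 in from both sides at Z = (-30.3, 29.7). That places the tangent points at N = (-42.7, 29.7) on CN and U = (-30.3, 42.1) on UE. Then |LU| = |U − L| = 51.9.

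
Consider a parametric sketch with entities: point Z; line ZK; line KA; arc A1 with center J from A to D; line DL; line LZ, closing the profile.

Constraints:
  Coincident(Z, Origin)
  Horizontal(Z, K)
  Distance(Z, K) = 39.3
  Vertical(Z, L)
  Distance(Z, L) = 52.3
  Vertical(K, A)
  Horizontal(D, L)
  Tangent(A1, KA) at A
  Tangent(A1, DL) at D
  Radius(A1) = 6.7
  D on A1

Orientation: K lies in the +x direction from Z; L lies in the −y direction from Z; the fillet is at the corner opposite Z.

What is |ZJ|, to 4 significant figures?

56.05

ZL is vertical with |ZL| = 52.3 and L on the −y side, so L = (0.000, -52.30). The virtual corner opposite Z is at (39.30, -52.30). A1 meets KA tangentially, so JA is at right angles to KA and since A1 is tangent to DL there, JD ⟂ DL, with radius 6.7, so the center J sits 6.7 in from both sides at J = (32.60, -45.60). Then |ZJ| = |J − Z| = 56.05.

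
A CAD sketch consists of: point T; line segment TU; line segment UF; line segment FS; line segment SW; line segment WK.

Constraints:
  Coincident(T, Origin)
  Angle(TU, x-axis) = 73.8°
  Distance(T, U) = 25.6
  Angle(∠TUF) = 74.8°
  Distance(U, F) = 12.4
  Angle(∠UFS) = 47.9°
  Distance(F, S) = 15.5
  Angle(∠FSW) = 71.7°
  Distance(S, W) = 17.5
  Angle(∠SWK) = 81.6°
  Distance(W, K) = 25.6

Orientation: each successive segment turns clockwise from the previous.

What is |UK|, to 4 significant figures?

21.57

T is at the origin; TU runs at 73.8° with length 25.6, so U = (7.142, 24.58). ∠TUF = 74.8° gives UF at -31.40° from the x-axis; with |UF| = 12.4, F = (17.73, 18.12). ∠UFS = 47.9° gives FS at -163.5° from the x-axis; with |FS| = 15.5, S = (2.864, 13.72). ∠FSW = 71.7° gives SW at 88.20° from the x-axis; with |SW| = 17.5, W = (3.414, 31.21). ∠SWK = 81.6° gives WK at -10.20° from the x-axis; with |WK| = 25.6, K = (28.61, 26.68). Then |UK| = |K − U| = 21.57.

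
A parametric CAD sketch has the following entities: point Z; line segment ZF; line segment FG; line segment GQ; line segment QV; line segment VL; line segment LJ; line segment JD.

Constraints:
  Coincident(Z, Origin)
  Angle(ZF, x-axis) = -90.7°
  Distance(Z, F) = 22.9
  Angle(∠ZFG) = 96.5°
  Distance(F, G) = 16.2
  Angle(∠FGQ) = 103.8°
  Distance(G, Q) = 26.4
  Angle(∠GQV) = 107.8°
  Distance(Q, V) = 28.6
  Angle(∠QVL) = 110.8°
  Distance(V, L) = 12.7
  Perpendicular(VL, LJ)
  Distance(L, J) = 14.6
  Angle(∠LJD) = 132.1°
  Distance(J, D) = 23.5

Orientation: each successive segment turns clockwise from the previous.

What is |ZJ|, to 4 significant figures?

1.506

Z is at the origin; ZF runs at -90.7° with length 22.9, so F = (-0.2798, -22.90). ∠ZFG = 96.5° gives FG at -174.2° from the x-axis; with |FG| = 16.2, G = (-16.40, -24.54). ∠FGQ = 103.8° gives GQ at 109.6° from the x-axis; with |GQ| = 26.4, Q = (-25.25, 0.3349). ∠GQV = 107.8° gives QV at 37.40° from the x-axis; with |QV| = 28.6, V = (-2.533, 17.71). ∠QVL = 110.8° gives VL at -31.80° from the x-axis; with |VL| = 12.7, L = (8.261, 11.01). VL is perpendicular to LJ, so LJ runs at -121.8°; with |LJ| = 14.6, J = (0.5676, -1.395). Then |ZJ| = |J − Z| = 1.506.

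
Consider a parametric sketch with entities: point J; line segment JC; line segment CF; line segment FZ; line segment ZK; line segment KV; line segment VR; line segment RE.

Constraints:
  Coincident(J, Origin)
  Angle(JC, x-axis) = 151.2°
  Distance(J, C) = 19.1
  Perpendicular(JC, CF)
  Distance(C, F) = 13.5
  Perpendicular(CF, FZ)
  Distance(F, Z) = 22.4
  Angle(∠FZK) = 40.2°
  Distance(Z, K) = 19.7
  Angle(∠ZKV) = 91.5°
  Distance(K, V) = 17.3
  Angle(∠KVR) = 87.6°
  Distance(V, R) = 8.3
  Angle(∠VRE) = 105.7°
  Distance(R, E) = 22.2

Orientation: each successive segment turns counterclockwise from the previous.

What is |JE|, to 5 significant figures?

6.3703

J is at the origin; JC runs at 151.2° with length 19.1, so C = (-16.737, 9.2015). The perpendicularity gives CF at right angles to JC, so CF runs at -118.80°; with |CF| = 13.5, F = (-23.241, -2.6286). The perpendicularity gives FZ at right angles to CF, so FZ runs at -28.800°; with |FZ| = 22.4, Z = (-3.6119, -13.420). ∠FZK = 40.2° gives ZK at 111.00° from the x-axis; with |ZK| = 19.7, K = (-10.672, 4.9716). ∠ZKV = 91.5° gives KV at -160.50° from the x-axis; with |KV| = 17.3, V = (-26.979, -0.80325). ∠KVR = 87.6° gives VR at -68.100° from the x-axis; with |VR| = 8.3, R = (-23.884, -8.5043). ∠VRE = 105.7° gives RE at 6.2000° from the x-axis; with |RE| = 22.2, E = (-1.8135, -6.1067). Then |JE| = |E − J| = 6.3703.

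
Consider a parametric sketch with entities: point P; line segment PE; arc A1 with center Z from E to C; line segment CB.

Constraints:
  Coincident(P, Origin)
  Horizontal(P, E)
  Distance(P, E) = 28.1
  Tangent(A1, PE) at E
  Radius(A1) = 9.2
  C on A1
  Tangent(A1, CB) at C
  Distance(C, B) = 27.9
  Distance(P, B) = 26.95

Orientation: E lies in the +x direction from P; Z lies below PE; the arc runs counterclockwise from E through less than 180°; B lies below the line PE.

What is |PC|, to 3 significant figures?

21.0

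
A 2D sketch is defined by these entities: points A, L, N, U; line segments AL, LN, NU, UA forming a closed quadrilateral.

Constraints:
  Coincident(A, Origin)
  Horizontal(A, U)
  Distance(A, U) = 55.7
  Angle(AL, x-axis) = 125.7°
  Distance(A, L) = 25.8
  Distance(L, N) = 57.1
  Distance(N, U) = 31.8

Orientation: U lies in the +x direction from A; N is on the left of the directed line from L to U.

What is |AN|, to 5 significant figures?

50.369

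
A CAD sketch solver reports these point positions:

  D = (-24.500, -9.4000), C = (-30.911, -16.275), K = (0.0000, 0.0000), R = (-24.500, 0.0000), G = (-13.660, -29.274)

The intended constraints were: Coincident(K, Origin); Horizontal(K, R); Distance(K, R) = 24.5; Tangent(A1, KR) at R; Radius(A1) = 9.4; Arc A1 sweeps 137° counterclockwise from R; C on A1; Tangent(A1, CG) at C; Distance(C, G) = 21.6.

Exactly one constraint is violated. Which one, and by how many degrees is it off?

Tangent(A1, CG) at C — off by 6.00°.

K = (0.00, 0.00) ✓; K.y = 0.00, R.y = 0.00 ✓; |KR| = 24.50 ✓; ∠(DR, RK) = 90.00° ✓; |DR| = 9.400 ✓; bearing(D→C) − bearing(D→R) = 137.0° ✓; |DC| = 9.400 ✓; ∠(DC, CG) = 84.00° ✗; |CG| = 21.60 ✓.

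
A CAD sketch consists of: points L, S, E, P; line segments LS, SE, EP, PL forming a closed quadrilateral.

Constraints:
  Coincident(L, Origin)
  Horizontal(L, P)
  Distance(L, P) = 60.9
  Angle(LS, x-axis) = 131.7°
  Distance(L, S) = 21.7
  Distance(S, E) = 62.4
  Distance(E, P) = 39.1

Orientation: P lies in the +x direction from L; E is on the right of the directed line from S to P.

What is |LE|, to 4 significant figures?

40.87

L is at the origin; L and P share the same y with |LP| = 60.9 and P in +x, so P = (60.9, 0). LS runs at 131.7° with |LS| = 21.7, so S = (-14.44, 16.20). E is determined by |SE| = 62.4 and |EP| = 39.1 together: it lies at the intersection of circle(S, 62.4) and circle(P, 39.1). With |SP| = 77.06, the foot of the radical line on SP is 53.87 from S and the perpendicular offset is √(62.4² − 53.87²) = 31.49. Taking the right-of-SP solution: E = (31.61, -25.91).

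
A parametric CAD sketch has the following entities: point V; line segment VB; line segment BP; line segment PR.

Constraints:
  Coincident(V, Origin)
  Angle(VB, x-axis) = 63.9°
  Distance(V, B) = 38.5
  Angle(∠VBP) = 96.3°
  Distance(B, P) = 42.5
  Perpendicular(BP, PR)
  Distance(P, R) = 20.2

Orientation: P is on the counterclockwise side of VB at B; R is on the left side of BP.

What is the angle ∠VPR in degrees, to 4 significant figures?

50.68°

∠VBP = 96.3°, so BP runs at 63.9° + (180° − 96.3°) = 147.6° from the x-axis; with |BP| = 42.5, P = B + 42.5·(cos 147.6°, sin 147.6°) = (-18.95, 57.35). The perpendicularity gives PR at right angles to BP; with |PR| = 20.2 on the left of BP, R = P + 20.2·(-0.5358, -0.8443) = (-29.77, 40.29). Then cos ∠VPR = PV·PR / (|PV||PR|), giving 50.68°.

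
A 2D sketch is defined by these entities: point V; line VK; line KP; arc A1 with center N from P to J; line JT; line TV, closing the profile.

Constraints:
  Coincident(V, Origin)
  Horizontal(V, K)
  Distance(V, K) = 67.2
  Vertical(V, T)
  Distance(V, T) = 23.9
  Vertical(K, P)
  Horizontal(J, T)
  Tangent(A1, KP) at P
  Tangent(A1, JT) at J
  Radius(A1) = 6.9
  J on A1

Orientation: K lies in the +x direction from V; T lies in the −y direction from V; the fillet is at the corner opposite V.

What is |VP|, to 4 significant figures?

69.32

V is at the origin; V and K share the same y with |VK| = 67.2 and K on the +x side, so K = (67.20, 0.000). V and T share the same x with |VT| = 23.9 and T on the −y side, so T = (0.000, -23.90). The virtual corner opposite V is at (67.20, -23.90). The tangent condition forces NP to be normal to KP and the tangent condition forces NJ to be normal to JT, with radius 6.9, so the center N sits 6.9 in from both sides at N = (60.30, -17.00). That places the tangent points at P = (67.20, -17.00) on KP and J = (60.30, -23.90) on JT. Then |VP| = |P − V| = 69.32.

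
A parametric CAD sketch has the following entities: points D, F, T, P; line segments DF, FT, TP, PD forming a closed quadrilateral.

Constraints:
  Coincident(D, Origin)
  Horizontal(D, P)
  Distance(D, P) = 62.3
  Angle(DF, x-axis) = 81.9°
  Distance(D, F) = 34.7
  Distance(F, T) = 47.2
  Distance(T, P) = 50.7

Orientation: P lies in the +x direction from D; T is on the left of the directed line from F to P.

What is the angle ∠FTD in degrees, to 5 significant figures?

26.424°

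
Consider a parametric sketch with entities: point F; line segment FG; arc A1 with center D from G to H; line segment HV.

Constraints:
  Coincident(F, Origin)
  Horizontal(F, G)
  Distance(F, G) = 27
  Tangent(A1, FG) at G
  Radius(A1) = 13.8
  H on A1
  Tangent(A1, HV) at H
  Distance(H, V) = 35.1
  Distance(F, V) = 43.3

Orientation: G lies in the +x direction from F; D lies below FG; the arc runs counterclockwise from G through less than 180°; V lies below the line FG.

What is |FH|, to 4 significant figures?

16.88

F is at the origin; F and G share the same y with |FG| = 27.0 and G on the +x side, so G = (27.00, 0.000). The tangent condition forces DG to be normal to FG, so D = G + (0, -13.8) = (27.00, -13.80). Since DH ⟂ HV (tangency), |DV| = √(13.8² + 35.1²) = 37.72 regardless of where H sits on A1. So V lies on both circle(F, 43.3) and circle(D, 37.72); the below-FG intersection is V = (3.340, -43.17). H is the foot of the tangent from V: H = (13.83, -9.675).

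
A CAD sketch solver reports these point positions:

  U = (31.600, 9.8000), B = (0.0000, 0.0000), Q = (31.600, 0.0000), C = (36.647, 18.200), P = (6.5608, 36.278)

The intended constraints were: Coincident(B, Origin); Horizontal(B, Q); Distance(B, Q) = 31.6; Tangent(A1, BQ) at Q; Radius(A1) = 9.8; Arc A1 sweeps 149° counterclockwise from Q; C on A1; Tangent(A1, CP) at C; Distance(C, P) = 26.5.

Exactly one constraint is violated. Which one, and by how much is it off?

Distance(C, P) = 26.5 — off by 8.60.

B = (0.00, 0.00) ✓; B.y = 0.00, Q.y = 0.00 ✓; |BQ| = 31.60 ✓; ∠(UQ, QB) = 90.00° ✓; |UQ| = 9.800 ✓; bearing(U→C) − bearing(U→Q) = 149.0° ✓; |UC| = 9.800 ✓; ∠(UC, CP) = 90.00° ✓; |CP| = 35.10 ✗.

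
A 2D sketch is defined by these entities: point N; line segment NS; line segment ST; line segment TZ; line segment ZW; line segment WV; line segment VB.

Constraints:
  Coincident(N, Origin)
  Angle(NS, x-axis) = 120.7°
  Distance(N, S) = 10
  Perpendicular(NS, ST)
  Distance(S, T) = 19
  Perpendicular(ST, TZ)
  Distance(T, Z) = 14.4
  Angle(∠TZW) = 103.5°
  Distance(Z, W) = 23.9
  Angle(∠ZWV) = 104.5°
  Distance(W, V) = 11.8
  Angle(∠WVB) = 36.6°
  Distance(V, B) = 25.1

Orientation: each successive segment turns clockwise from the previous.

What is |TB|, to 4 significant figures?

21.22

N is at the origin; NS runs at 120.7° with length 10.0, so S = (-5.105, 8.599). NS ⟂ ST, so ST runs at 30.70°; with |ST| = 19.0, T = (11.23, 18.30). ST ⟂ TZ, so TZ runs at -59.30°; with |TZ| = 14.4, Z = (18.58, 5.917). ∠TZW = 103.5° gives ZW at -135.8° from the x-axis; with |ZW| = 23.9, W = (1.449, -10.75). ∠ZWV = 104.5° gives WV at 148.7° from the x-axis; with |WV| = 11.8, V = (-8.633, -4.615). ∠WVB = 36.6° gives VB at 5.300° from the x-axis; with |VB| = 25.1, B = (16.36, -2.296). Then |TB| = |B − T| = 21.22.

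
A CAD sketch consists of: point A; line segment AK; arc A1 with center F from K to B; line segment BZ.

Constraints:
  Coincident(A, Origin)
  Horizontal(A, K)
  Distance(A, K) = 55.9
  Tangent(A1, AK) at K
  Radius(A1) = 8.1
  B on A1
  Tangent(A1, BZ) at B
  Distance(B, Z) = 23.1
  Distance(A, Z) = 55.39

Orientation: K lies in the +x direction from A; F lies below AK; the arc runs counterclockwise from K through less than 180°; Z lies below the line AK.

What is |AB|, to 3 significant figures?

48.4

Checks: |FB| = 8.100 ✓; ∠(FB, BZ) = 90.00° ✓; |BZ| = 23.10 ✓; |AZ| = 55.39 ✓.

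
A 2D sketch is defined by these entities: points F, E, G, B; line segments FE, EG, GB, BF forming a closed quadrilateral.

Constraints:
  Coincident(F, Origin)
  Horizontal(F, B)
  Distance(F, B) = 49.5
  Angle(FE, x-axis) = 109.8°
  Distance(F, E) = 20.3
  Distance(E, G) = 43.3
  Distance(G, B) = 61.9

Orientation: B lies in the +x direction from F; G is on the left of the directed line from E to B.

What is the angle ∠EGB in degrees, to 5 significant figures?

66.198°

Checks: |EG| = 43.30 ✓; |GB| = 61.90 ✓.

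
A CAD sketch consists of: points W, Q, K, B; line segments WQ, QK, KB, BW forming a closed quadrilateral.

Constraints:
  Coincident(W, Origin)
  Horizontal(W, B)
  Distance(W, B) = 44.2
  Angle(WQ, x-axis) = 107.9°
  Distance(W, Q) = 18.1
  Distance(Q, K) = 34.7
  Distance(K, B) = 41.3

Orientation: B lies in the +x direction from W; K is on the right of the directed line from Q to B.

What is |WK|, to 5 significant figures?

16.612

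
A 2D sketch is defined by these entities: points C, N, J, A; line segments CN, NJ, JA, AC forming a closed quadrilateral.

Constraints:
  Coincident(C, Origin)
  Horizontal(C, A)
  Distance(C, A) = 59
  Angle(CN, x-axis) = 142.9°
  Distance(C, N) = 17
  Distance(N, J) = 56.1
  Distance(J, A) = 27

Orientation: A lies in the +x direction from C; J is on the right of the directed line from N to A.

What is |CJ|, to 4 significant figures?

39.50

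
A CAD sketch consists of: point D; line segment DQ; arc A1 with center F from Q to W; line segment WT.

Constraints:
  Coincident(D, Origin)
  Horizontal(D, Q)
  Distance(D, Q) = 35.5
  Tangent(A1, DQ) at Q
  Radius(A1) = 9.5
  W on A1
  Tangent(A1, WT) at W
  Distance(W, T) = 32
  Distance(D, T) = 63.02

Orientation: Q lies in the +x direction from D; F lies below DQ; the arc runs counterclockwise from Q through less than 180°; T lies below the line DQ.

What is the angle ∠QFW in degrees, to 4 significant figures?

129.4°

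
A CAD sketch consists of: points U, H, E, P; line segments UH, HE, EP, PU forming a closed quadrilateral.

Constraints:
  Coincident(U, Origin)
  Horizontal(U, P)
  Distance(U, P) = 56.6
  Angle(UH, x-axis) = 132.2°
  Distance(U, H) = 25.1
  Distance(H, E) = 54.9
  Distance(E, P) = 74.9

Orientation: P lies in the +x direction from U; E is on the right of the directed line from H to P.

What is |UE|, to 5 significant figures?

36.936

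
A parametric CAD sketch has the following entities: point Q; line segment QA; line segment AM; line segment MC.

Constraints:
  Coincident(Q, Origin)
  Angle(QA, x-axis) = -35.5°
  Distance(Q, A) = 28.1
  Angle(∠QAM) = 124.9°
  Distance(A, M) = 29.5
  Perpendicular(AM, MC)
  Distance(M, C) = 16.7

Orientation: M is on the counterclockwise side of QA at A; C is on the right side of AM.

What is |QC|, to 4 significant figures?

60.47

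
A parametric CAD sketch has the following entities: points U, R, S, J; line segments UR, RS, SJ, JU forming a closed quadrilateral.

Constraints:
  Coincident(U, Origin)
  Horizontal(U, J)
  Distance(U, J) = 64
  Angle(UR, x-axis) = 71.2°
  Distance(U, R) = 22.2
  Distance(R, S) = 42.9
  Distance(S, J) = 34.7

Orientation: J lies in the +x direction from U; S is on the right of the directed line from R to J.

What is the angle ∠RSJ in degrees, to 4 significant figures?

102.2°

U is at the origin; U and J share the same y with |UJ| = 64.0 and J in +x, so J = (64.0, 0). UR runs at 71.2° with |UR| = 22.2, so R = (7.154, 21.02). S is determined by |RS| = 42.9 and |SJ| = 34.7 together: it lies at the intersection of circle(R, 42.9) and circle(J, 34.7). With |RJ| = 60.61, the foot of the radical line on RJ is 35.55 from R and the perpendicular offset is √(42.9² − 35.55²) = 24.01. Taking the right-of-RJ solution: S = (32.18, -13.83).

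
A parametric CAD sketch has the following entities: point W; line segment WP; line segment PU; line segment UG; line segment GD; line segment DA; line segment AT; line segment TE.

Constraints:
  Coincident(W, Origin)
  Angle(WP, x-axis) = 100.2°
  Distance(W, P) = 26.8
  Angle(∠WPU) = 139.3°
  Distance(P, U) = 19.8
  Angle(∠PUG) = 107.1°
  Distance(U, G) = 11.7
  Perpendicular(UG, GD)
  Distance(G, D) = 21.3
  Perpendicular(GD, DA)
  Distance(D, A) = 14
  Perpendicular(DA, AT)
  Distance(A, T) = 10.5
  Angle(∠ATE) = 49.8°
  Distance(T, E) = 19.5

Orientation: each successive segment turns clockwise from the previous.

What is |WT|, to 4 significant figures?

33.47

W is at the origin; WP runs at 100.2° with length 26.8, so P = (-4.746, 26.38). ∠WPU = 139.3° gives PU at 59.50° from the x-axis; with |PU| = 19.8, U = (5.303, 43.44). ∠PUG = 107.1° gives UG at -13.40° from the x-axis; with |UG| = 11.7, G = (16.68, 40.73). UG is perpendicular to GD, so GD runs at -103.4°; with |GD| = 21.3, D = (11.75, 20.01). GD ⟂ DA, so DA runs at 166.6°; with |DA| = 14.0, A = (-1.870, 23.25). The perpendicularity gives AT at right angles to DA, so AT runs at 76.60°; with |AT| = 10.5, T = (0.5631, 33.46). Then |WT| = |T − W| = 33.47.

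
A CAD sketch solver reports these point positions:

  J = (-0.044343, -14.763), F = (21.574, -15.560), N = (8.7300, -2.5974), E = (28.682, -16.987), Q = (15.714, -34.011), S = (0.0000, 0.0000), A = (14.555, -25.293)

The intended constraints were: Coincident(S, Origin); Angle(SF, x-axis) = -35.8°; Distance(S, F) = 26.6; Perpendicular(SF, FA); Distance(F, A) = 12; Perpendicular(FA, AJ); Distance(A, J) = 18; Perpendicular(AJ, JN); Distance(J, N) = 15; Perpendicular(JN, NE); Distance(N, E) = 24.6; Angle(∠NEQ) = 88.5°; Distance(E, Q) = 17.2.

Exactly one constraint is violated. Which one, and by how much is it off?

Distance(E, Q) = 17.2 — off by 4.20.

S = (0.00, 0.00) ✓; SF at -35.80° ✓; |SF| = 26.60 ✓; ∠(SF, FA) = 90.00° ✓; |FA| = 12.00 ✓; ∠(FA, AJ) = 90.00° ✓; |AJ| = 18.00 ✓; ∠(AJ, JN) = 90.00° ✓; |JN| = 15.00 ✓; ∠(JN, NE) = 90.00° ✓; |NE| = 24.60 ✓; ∠NEQ = 88.50° ✓; |EQ| = 21.40 ✗.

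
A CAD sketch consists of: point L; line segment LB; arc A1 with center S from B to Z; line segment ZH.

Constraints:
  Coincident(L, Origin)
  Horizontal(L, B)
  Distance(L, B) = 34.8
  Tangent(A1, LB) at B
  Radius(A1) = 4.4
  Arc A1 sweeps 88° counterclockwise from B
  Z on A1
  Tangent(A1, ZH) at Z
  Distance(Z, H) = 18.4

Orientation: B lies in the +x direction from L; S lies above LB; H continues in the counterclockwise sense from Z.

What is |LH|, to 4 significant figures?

45.82

On A1, B sits at bearing -90° from S; an 88° counterclockwise sweep puts Z at bearing -2°, so Z = S + 4.4·(cos -2°, sin -2°) = (39.20, 4.246). Tangency of A1 to ZH means the radius SZ is perpendicular to ZH, so ZH runs along (−sin -2°, cos -2°); with |ZH| = 18.4, H = (39.84, 22.64). Then |LH| = |H − L| = 45.82.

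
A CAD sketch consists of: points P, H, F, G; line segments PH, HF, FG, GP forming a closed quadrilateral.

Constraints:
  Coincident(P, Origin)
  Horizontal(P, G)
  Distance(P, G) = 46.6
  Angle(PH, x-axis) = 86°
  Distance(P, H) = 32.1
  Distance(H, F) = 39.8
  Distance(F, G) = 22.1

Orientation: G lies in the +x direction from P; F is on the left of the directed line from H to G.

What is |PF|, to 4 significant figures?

45.79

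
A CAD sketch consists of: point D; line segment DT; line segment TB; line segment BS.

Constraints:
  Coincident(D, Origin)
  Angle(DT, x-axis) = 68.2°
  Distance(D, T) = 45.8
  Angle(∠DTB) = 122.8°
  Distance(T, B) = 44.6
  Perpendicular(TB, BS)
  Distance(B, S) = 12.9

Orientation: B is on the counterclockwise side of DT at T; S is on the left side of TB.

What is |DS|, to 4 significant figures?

73.98

∠DTB = 122.8°, so TB runs at 68.2° + (180° − 122.8°) = 125.4° from the x-axis; with |TB| = 44.6, B = T + 44.6·(cos 125.4°, sin 125.4°) = (-8.827, 78.88). TB ⟂ BS; with |BS| = 12.9 on the left of TB, S = B + 12.9·(-0.8151, -0.5793) = (-19.34, 71.41). Then |DS| = |S − D| = 73.98.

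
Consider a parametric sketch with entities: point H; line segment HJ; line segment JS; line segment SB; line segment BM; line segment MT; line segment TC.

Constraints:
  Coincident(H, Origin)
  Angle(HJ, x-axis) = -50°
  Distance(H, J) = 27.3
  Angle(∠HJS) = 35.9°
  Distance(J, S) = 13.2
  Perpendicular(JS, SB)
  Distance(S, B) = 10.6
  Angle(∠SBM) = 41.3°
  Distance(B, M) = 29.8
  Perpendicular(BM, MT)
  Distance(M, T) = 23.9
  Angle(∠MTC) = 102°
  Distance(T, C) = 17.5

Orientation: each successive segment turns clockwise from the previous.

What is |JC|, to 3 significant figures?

30.7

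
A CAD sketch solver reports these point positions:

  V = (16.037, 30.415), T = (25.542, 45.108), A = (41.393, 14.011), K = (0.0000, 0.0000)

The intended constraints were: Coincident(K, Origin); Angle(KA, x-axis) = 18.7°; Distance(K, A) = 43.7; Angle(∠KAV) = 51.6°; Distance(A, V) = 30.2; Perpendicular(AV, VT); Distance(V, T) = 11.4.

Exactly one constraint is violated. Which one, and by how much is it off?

Distance(V, T) = 11.4 — off by 6.10.

K = (0.00, 0.00) ✓; KA at 18.70° ✓; |KA| = 43.70 ✓; ∠KAV = 51.60° ✓; |AV| = 30.20 ✓; ∠(AV, VT) = 90.00° ✓; |VT| = 17.50 ✗.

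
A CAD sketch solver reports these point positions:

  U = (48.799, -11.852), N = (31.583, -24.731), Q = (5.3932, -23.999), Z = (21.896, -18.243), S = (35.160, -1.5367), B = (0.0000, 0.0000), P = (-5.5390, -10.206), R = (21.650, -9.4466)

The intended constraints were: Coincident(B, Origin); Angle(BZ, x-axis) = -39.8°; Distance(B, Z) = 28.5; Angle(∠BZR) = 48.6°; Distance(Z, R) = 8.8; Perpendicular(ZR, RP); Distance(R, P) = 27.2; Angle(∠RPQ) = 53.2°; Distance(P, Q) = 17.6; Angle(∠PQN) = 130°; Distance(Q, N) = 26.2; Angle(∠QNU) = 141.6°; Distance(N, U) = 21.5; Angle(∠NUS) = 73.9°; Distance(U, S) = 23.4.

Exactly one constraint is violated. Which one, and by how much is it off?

Distance(U, S) = 23.4 — off by 6.30.

B = (0.00, 0.00) ✓; BZ at -39.80° ✓; |BZ| = 28.50 ✓; ∠BZR = 48.60° ✓; |ZR| = 8.800 ✓; ∠(ZR, RP) = 90.00° ✓; |RP| = 27.20 ✓; ∠RPQ = 53.20° ✓; |PQ| = 17.60 ✓; ∠PQN = 130.0° ✓; |QN| = 26.20 ✓; ∠QNU = 141.6° ✓; |NU| = 21.50 ✓; ∠NUS = 73.90° ✓; |US| = 17.10 ✗.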